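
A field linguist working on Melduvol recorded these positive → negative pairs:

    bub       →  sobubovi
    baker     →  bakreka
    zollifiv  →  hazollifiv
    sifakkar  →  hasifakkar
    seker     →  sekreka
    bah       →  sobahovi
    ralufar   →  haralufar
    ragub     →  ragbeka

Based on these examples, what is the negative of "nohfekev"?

"nohfekev" has 3 vowels. The stems with 3 vowels (sifakkar → hasifakkar, zollifiv → hazollifiv, ralufar → haralufar) add the prefix ha-.
The other patterns: stems with 1 vowel add so- … -ovi around the stem; stems with 2 vowels delete the last vowel and add -eka.
So nohfekev → hanohfekev.

hanohfekev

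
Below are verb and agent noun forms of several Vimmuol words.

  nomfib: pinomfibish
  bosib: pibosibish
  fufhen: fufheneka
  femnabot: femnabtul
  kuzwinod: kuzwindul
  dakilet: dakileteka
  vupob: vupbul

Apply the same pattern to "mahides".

"mahides" has last vowel 'e'. The stems whose last vowel is 'e' (dakilet → dakileteka, fufhen → fufheneka) add -eka.
So mahides → mahideseka.

mahideseka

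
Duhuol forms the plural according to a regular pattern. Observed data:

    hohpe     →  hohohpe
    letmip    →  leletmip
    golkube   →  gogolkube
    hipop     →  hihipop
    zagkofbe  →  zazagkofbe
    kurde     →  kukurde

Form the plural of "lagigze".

lalagigze

Every pair shown (hohpe → hohohpe, letmip → leletmip, golkube → gogolkube, …) follows the same rule: repeat the first consonant+vowel as a prefix.
So lagigze → lalagigze.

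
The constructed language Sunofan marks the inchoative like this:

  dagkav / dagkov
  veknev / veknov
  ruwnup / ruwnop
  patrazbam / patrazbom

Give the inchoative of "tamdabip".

tamdabop

Every pair shown (dagkav → dagkov, veknev → veknov, ruwnup → ruwnop, …) follows the same rule: change the last vowel to 'o'.
So tamdabip → tamdabop.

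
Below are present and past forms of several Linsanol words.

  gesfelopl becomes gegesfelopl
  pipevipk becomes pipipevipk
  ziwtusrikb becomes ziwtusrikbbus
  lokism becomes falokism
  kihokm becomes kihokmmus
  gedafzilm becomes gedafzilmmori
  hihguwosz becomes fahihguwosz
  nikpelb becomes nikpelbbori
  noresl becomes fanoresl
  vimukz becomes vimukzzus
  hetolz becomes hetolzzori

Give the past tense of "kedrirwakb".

kedrirwakbbus

gedafzilm and lokism both end in -m yet inflect differently (gedafzilmmori, falokism), so the final letter is not what conditions the rule; the second-to-last letter is.
"kedrirwakb" has second-to-last letter 'k'. The stems whose second-to-last letter is 'k' (vimukz → vimukzzus, kihokm → kihokmmus, ziwtusrikb → ziwtusrikbbus) double the final consonant and add -us.
The other patterns: stems whose second-to-last letter is 'l' double the final consonant and add -ori; stems whose second-to-last letter is 's' add the prefix fa-; stems whose second-to-last letter is 'p' repeat the first consonant+vowel as a prefix.
So kedrirwakb → kedrirwakbbus.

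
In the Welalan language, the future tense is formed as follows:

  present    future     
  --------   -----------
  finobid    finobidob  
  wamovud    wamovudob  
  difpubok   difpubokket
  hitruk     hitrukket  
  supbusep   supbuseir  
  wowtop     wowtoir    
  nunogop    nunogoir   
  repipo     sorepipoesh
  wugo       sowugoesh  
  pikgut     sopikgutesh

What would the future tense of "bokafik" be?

bokafikket

wamovud and hitruk both have last vowel 'u' yet inflect differently (wamovudob, hitrukket), so the last vowel is not what conditions the rule; the final letter is.
"bokafik" ends in -k. The stems ending in -k (difpubok → difpubokket, hitruk → hitrukket) double the final consonant and add -et.
The other patterns: stems ending in -d add -ob; stems ending in -p drop the final letter and add -ir; stems ending in -o or -t add so- … -esh around the stem.
So bokafik → bokafikket.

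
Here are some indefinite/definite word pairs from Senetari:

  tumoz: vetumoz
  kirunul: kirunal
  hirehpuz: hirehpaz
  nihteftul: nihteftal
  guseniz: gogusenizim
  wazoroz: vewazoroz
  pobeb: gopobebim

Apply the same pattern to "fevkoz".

hirehpuz and tumoz both end in -z yet inflect differently (hirehpaz, vetumoz), so the final letter is not what conditions the rule; the last vowel is.
"fevkoz" has last vowel 'o'. The stems whose last vowel is 'o' (tumoz → vetumoz, wazoroz → vewazoroz) add the prefix ve-.
The other patterns: stems whose last vowel is 'u' change the last vowel to 'a'; stems whose last vowel is 'e' or 'i' add go- … -im around the stem.
So fevkoz → vefevkoz.

vefevkoz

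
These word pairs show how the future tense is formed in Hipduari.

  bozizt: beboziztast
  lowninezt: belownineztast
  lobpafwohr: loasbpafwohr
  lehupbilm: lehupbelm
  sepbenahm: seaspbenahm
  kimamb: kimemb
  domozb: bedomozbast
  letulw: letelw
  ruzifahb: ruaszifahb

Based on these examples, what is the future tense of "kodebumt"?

ruzifahb and domozb both end in -b yet inflect differently (ruaszifahb, bedomozbast), so the final letter is not what conditions the rule; the second-to-last letter is.
"kodebumt" has second-to-last letter 'm'. The one such stem in the data (kimamb → kimemb) changes the last vowel to 'e' (as do lehupbilm, letulw), so the same rule applies.
So kodebumt → kodebemt.

kodebemt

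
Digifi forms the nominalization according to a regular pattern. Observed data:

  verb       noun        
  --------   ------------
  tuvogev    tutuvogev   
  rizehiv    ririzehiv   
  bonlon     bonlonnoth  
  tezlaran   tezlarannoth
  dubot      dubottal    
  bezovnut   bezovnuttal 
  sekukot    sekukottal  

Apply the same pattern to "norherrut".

norherruttal

bonlon and dubot both have last vowel 'o' yet inflect differently (bonlonnoth, dubottal), so the last vowel is not what conditions the rule; the final letter is.
"norherrut" ends in -t. The stems ending in -t (dubot → dubottal, bezovnut → bezovnuttal, sekukot → sekukottal) double the final consonant and add -al.
So norherrut → norherruttal.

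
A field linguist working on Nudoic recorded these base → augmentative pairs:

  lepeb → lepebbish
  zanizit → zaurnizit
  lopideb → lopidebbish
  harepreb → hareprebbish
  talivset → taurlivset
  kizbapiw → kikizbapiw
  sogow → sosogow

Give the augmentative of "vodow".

vovodow

"vodow" ends in -w. The stems ending in -w (sogow → sosogow, kizbapiw → kikizbapiw) repeat the first consonant+vowel as a prefix.
The other patterns: stems ending in -b double the final consonant and add -ish; stems ending in -t insert -ur- after the first vowel.
So vodow → vovodow.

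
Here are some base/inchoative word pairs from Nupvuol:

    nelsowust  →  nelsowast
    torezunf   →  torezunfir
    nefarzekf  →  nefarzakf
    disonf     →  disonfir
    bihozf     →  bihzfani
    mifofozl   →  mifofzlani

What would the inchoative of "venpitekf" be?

venpitakf

"venpitekf" has second-to-last letter 'k'. The one such stem in the data (nefarzekf → nefarzakf) changes the last vowel to 'a' (as does nelsowust), so the same rule applies.
The other patterns: stems whose second-to-last letter is 'z' delete the last vowel and add -ani; stems whose second-to-last letter is 'n' add -ir.
So venpitekf → venpitakf.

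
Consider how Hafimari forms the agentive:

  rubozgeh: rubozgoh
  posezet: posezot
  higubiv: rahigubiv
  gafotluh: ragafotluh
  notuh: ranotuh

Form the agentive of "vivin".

"vivin" has last vowel 'i'. The one such stem in the data (higubiv → rahigubiv) adds the prefix ra-, so the same rule applies.
So vivin → ravivin.

ravivin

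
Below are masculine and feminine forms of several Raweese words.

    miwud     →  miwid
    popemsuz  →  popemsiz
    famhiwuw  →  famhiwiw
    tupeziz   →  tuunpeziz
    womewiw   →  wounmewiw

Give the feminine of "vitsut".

vitsit

popemsuz and tupeziz both end in -z yet inflect differently (popemsiz, tuunpeziz), so the final letter is not what conditions the rule; the last vowel is.
"vitsut" has last vowel 'u'. The stems whose last vowel is 'u' (miwud → miwid, popemsuz → popemsiz, famhiwuw → famhiwiw) change the last vowel to 'i'.
The other pattern: stems whose last vowel is 'i' insert -un- after the first vowel.
So vitsut → vitsit.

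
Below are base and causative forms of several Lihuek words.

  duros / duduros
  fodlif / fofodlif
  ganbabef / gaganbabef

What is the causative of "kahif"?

kakahif

Every pair shown (duros → duduros, fodlif → fofodlif, ganbabef → gaganbabef) follows the same rule: repeat the first consonant+vowel as a prefix.
So kahif → kakahif.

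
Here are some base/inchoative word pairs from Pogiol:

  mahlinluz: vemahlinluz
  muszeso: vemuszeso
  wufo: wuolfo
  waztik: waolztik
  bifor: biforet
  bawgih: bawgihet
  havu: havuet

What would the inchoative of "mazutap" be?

vemazutap

"mazutap" begins with m-. The stems beginning with m- (mahlinluz → vemahlinluz, muszeso → vemuszeso) add the prefix ve-.
So mazutap → vemazutap.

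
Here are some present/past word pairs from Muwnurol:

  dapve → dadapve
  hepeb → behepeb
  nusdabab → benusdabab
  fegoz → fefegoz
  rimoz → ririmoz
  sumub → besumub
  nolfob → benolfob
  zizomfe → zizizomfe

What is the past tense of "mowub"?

bemowub

hepeb and dapve both have last vowel 'e' yet inflect differently (behepeb, dadapve), so the last vowel is not what conditions the rule; the final letter is.
"mowub" ends in -b. The stems ending in -b (nolfob → benolfob, sumub → besumub, nusdabab → benusdabab) add the prefix be-.
The other pattern: stems ending in -e or -z repeat the first consonant+vowel as a prefix.
So mowub → bemowub.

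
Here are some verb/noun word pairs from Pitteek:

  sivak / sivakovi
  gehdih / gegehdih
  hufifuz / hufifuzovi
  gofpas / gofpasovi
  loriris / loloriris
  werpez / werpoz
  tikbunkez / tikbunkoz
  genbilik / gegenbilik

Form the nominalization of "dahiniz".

"dahiniz" has last vowel 'i'. The stems whose last vowel is 'i' (gehdih → gegehdih, genbilik → gegenbilik, loriris → loloriris) repeat the first consonant+vowel as a prefix.
The other patterns: stems whose last vowel is 'e' change the last vowel to 'o'; stems whose last vowel is 'a' or 'u' add -ovi.
So dahiniz → dadahiniz.

dadahiniz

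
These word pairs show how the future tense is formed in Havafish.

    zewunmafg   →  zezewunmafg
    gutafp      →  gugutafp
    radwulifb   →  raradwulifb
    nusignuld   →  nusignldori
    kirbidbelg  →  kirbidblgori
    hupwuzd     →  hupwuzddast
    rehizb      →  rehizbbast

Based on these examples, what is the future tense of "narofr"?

"narofr" has second-to-last letter 'f'. The stems whose second-to-last letter is 'f' (zewunmafg → zezewunmafg, gutafp → gugutafp, radwulifb → raradwulifb) repeat the first consonant+vowel as a prefix.
The other patterns: stems whose second-to-last letter is 'l' delete the last vowel and add -ori; stems whose second-to-last letter is 'z' double the final consonant and add -ast.
So narofr → nanarofr.

nanarofr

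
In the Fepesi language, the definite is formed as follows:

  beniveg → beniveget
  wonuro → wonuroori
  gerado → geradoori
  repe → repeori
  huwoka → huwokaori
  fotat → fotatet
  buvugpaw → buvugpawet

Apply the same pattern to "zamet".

buvugpaw and huwoka both have last vowel 'a' yet inflect differently (buvugpawet, huwokaori), so the last vowel is not what conditions the rule; whether the stem ends in a vowel or a consonant is.
"zamet" ends in a consonant. The stems ending in a consonant (beniveg → beniveget, buvugpaw → buvugpawet, fotat → fotatet) add -et.
So zamet → zametet.

zametet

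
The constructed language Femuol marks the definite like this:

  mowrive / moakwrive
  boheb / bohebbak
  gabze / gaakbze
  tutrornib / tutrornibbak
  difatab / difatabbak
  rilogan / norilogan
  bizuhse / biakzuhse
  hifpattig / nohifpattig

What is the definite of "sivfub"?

sivfubbak

gabze and boheb both have last vowel 'e' yet inflect differently (gaakbze, bohebbak), so the last vowel is not what conditions the rule; the final letter is.
"sivfub" ends in -b. The stems ending in -b (tutrornib → tutrornibbak, difatab → difatabbak, boheb → bohebbak) double the final consonant and add -ak.
The other patterns: stems ending in -e insert -ak- after the first vowel; stems ending in -g or -n add the prefix no-.
So sivfub → sivfubbak.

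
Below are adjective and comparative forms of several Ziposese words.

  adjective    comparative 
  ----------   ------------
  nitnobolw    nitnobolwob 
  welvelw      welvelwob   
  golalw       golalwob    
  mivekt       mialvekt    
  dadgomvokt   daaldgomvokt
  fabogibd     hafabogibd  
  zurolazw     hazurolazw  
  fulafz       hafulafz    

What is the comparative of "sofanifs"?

hasofanifs

nitnobolw and zurolazw both end in -w yet inflect differently (nitnobolwob, hazurolazw), so the final letter is not what conditions the rule; the second-to-last letter is.
"sofanifs" has second-to-last letter 'f'. The one such stem in the data (fulafz → hafulafz) adds the prefix ha-, so the same rule applies.
The other patterns: stems whose second-to-last letter is 'l' add -ob; stems whose second-to-last letter is 'k' insert -al- after the first vowel.
So sofanifs → hasofanifs.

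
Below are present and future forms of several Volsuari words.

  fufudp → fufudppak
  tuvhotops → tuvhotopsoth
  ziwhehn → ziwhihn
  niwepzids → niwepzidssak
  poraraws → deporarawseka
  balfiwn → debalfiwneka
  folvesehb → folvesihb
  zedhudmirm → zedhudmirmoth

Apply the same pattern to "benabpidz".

benabpidzzak

poraraws and niwepzids both end in -s yet inflect differently (deporarawseka, niwepzidssak), so the final letter is not what conditions the rule; the second-to-last letter is.
"benabpidz" has second-to-last letter 'd'. The stems whose second-to-last letter is 'd' (fufudp → fufudppak, niwepzids → niwepzidssak) double the final consonant and add -ak.
So benabpidz → benabpidzzak.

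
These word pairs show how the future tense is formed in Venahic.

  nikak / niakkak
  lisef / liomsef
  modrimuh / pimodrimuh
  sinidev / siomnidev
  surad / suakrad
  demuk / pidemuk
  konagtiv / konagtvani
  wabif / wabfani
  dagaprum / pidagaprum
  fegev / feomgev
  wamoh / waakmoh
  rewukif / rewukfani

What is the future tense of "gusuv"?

"gusuv" has last vowel 'u'. The stems whose last vowel is 'u' (modrimuh → pimodrimuh, demuk → pidemuk, dagaprum → pidagaprum) add the prefix pi-.
The other patterns: stems whose last vowel is 'i' delete the last vowel and add -ani; stems whose last vowel is 'a' or 'o' insert -ak- after the first vowel; stems whose last vowel is 'e' insert -om- after the first vowel.
So gusuv → pigusuv.

pigusuv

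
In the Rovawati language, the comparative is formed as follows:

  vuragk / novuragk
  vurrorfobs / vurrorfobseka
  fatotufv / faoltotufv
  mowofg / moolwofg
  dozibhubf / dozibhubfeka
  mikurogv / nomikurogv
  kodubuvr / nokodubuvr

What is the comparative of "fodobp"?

fatotufv and mikurogv both end in -v yet inflect differently (faoltotufv, nomikurogv), so the final letter is not what conditions the rule; the second-to-last letter is.
"fodobp" has second-to-last letter 'b'. The stems whose second-to-last letter is 'b' (vurrorfobs → vurrorfobseka, dozibhubf → dozibhubfeka) add -eka.
The other patterns: stems whose second-to-last letter is 'f' insert -ol- after the first vowel; stems whose second-to-last letter is 'g' or 'v' add the prefix no-.
So fodobp → fodobpeka.

fodobpeka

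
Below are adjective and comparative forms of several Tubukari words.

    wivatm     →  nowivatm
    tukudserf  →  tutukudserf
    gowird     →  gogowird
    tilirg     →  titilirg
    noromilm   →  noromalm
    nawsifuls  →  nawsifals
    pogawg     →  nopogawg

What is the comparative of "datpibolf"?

datpibalf

"datpibolf" has second-to-last letter 'l'. The stems whose second-to-last letter is 'l' (nawsifuls → nawsifals, noromilm → noromalm) change the last vowel to 'a'.
The other patterns: stems whose second-to-last letter is 'r' repeat the first consonant+vowel as a prefix; stems whose second-to-last letter is 't' or 'w' add the prefix no-.
So datpibolf → datpibalf.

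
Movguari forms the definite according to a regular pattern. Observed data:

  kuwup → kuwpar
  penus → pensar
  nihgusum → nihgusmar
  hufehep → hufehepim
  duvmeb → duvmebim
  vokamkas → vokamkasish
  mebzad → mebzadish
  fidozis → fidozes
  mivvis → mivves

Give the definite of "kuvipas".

kuvipasish

kuwup and hufehep both end in -p yet inflect differently (kuwpar, hufehepim), so the final letter is not what conditions the rule; the last vowel is.
"kuvipas" has last vowel 'a'. The stems whose last vowel is 'a' (vokamkas → vokamkasish, mebzad → mebzadish) add -ish.
So kuvipas → kuvipasish.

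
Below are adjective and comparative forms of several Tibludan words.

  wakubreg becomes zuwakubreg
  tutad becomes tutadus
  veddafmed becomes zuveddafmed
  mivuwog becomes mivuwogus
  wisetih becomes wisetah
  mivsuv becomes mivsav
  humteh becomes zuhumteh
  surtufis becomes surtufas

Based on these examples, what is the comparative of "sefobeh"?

"sefobeh" has last vowel 'e'. The stems whose last vowel is 'e' (veddafmed → zuveddafmed, humteh → zuhumteh, wakubreg → zuwakubreg) add the prefix zu-.
So sefobeh → zusefobeh.

zusefobeh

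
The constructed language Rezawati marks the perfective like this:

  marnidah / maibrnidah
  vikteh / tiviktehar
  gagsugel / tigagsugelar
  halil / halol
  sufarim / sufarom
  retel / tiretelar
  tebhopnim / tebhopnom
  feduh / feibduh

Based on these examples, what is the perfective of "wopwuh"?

woibpwuh

gagsugel and halil both end in -l yet inflect differently (tigagsugelar, halol), so the final letter is not what conditions the rule; the last vowel is.
"wopwuh" has last vowel 'u'. The one such stem in the data (feduh → feibduh) inserts -ib- after the first vowel (as does marnidah), so the same rule applies.
So wopwuh → woibpwuh.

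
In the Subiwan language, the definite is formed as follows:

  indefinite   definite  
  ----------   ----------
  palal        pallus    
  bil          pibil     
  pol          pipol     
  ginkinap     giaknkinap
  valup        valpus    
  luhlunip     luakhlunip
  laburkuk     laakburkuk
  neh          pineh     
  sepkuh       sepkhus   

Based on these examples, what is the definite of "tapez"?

tapzus

neh and sepkuh both end in -h yet inflect differently (pineh, sepkhus), so the final letter is not what conditions the rule; the number of vowels is.
"tapez" has 2 vowels. The stems with 2 vowels (sepkuh → sepkhus, palal → pallus, valup → valpus) delete the last vowel and add -us.
The other patterns: stems with 1 vowel add the prefix pi-; stems with 3 vowels insert -ak- after the first vowel.
So tapez → tapzus.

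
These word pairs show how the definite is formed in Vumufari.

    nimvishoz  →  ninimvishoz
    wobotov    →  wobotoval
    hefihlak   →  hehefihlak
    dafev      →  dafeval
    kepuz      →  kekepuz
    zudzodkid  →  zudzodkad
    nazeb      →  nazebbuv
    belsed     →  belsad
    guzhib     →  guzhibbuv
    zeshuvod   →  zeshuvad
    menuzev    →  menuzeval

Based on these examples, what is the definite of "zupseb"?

"zupseb" ends in -b. The stems ending in -b (guzhib → guzhibbuv, nazeb → nazebbuv) double the final consonant and add -uv.
So zupseb → zupsebbuv.

zupsebbuv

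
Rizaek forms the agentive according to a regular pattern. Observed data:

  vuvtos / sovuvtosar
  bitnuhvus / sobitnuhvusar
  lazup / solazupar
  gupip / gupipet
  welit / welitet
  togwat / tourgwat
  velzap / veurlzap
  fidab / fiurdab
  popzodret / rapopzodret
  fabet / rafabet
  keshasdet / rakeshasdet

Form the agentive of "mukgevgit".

lazup and gupip both end in -p yet inflect differently (solazupar, gupipet), so the final letter is not what conditions the rule; the last vowel is.
"mukgevgit" has last vowel 'i'. The stems whose last vowel is 'i' (gupip → gupipet, welit → welitet) add -et.
The other patterns: stems whose last vowel is 'o' or 'u' add so- … -ar around the stem; stems whose last vowel is 'a' insert -ur- after the first vowel; stems whose last vowel is 'e' add the prefix ra-.
So mukgevgit → mukgevgitet.

mukgevgitet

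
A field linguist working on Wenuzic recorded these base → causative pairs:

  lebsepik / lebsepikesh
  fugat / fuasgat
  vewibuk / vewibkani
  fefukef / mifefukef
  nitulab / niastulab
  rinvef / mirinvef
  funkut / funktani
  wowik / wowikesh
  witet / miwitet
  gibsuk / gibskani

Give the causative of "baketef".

mibaketef

funkut and witet both end in -t yet inflect differently (funktani, miwitet), so the final letter is not what conditions the rule; the last vowel is.
"baketef" has last vowel 'e'. The stems whose last vowel is 'e' (witet → miwitet, rinvef → mirinvef, fefukef → mifefukef) add the prefix mi-.
The other patterns: stems whose last vowel is 'u' delete the last vowel and add -ani; stems whose last vowel is 'i' add -esh; stems whose last vowel is 'a' insert -as- after the first vowel.
So baketef → mibaketef.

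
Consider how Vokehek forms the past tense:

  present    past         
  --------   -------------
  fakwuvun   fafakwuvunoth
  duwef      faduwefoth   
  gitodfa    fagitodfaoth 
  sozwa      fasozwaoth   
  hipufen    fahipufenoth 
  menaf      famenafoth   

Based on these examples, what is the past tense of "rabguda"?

farabgudaoth

Every pair shown (fakwuvun → fafakwuvunoth, duwef → faduwefoth, gitodfa → fagitodfaoth, …) follows the same rule: add fa- … -oth around the stem.
So rabguda → farabgudaoth.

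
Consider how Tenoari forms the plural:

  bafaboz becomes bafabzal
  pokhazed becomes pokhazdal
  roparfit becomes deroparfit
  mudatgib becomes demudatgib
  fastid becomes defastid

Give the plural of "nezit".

pokhazed and fastid both end in -d yet inflect differently (pokhazdal, defastid), so the final letter is not what conditions the rule; the last vowel is.
"nezit" has last vowel 'i'. The stems whose last vowel is 'i' (roparfit → deroparfit, mudatgib → demudatgib, fastid → defastid) add the prefix de-.
So nezit → denezit.

denezit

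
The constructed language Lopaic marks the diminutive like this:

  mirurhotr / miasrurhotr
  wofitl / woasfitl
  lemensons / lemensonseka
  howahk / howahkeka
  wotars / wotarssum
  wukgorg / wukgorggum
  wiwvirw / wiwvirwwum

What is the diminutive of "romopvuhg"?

romopvuhgeka

lemensons and wotars both end in -s yet inflect differently (lemensonseka, wotarssum), so the final letter is not what conditions the rule; the second-to-last letter is.
"romopvuhg" has second-to-last letter 'h'. The one such stem in the data (howahk → howahkeka) adds -eka, so the same rule applies.
The other patterns: stems whose second-to-last letter is 't' insert -as- after the first vowel; stems whose second-to-last letter is 'r' double the final consonant and add -um.
So romopvuhg → romopvuhgeka.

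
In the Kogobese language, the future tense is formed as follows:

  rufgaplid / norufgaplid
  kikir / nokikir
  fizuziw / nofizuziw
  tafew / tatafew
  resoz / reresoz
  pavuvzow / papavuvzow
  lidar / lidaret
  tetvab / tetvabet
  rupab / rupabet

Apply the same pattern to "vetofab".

"vetofab" has last vowel 'a'. The stems whose last vowel is 'a' (lidar → lidaret, tetvab → tetvabet, rupab → rupabet) add -et.
The other patterns: stems whose last vowel is 'i' add the prefix no-; stems whose last vowel is 'e' or 'o' repeat the first consonant+vowel as a prefix.
So vetofab → vetofabet.

vetofabet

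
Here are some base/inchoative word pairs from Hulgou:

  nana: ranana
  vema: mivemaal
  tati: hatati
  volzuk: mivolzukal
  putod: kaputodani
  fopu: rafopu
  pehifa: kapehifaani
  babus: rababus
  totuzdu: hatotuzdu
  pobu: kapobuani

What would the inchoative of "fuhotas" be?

rafuhotas

totuzdu and pobu both end in -u yet inflect differently (hatotuzdu, kapobuani), so the final letter is not what conditions the rule; the first letter is.
"fuhotas" begins with f-. The one such stem in the data (fopu → rafopu) adds the prefix ra-, so the same rule applies.
So fuhotas → rafuhotas.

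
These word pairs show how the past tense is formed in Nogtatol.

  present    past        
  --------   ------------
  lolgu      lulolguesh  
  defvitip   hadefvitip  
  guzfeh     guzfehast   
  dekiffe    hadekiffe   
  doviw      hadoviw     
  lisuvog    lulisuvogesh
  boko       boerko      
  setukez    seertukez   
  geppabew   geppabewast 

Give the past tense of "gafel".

gafelast

"gafel" begins with g-. The stems beginning with g- (geppabew → geppabewast, guzfeh → guzfehast) add -ast.
The other patterns: stems beginning with d- add the prefix ha-; stems beginning with l- add lu- … -esh around the stem; stems beginning with b- or s- insert -er- after the first vowel.
So gafel → gafelast.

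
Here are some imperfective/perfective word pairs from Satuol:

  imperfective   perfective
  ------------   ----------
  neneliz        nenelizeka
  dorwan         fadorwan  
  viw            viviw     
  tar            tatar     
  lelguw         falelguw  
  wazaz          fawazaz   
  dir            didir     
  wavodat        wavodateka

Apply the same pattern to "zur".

viw and lelguw both end in -w yet inflect differently (viviw, falelguw), so the final letter is not what conditions the rule; the number of vowels is.
"zur" has 1 vowel. The stems with 1 vowel (viw → viviw, dir → didir, tar → tatar) repeat the first consonant+vowel as a prefix.
The other patterns: stems with 2 vowels add the prefix fa-; stems with 3 vowels add -eka.
So zur → zuzur.

zuzur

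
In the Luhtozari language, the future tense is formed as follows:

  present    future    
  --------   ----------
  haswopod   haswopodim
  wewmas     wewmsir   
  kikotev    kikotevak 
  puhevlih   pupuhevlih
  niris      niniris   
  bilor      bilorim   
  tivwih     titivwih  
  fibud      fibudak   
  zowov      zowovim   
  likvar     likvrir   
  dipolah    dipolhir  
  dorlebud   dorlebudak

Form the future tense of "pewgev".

pewgevak

haswopod and dorlebud both end in -d yet inflect differently (haswopodim, dorlebudak), so the final letter is not what conditions the rule; the last vowel is.
"pewgev" has last vowel 'e'. The one such stem in the data (kikotev → kikotevak) adds -ak, so the same rule applies.
The other patterns: stems whose last vowel is 'o' add -im; stems whose last vowel is 'a' delete the last vowel and add -ir; stems whose last vowel is 'i' repeat the first consonant+vowel as a prefix.
So pewgev → pewgevak.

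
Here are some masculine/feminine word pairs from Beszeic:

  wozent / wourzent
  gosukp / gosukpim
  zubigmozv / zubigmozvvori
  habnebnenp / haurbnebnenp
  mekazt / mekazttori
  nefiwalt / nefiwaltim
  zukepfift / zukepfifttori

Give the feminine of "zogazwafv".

wozent and nefiwalt both end in -t yet inflect differently (wourzent, nefiwaltim), so the final letter is not what conditions the rule; the second-to-last letter is.
"zogazwafv" has second-to-last letter 'f'. The one such stem in the data (zukepfift → zukepfifttori) doubles the final consonant and adds -ori (as do mekazt, zubigmozv), so the same rule applies.
So zogazwafv → zogazwafvvori.

zogazwafvvori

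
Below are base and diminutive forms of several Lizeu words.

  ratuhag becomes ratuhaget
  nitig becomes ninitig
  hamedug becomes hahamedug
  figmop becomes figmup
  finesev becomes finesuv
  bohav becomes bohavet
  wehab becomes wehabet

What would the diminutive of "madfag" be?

madfaget

"madfag" has last vowel 'a'. The stems whose last vowel is 'a' (bohav → bohavet, wehab → wehabet, ratuhag → ratuhaget) add -et.
So madfag → madfaget.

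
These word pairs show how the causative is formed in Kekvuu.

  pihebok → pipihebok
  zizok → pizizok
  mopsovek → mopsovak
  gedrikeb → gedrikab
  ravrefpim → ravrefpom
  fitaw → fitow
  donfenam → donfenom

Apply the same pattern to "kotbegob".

pikotbegob

pihebok and mopsovek both end in -k yet inflect differently (pipihebok, mopsovak), so the final letter is not what conditions the rule; the last vowel is.
"kotbegob" has last vowel 'o'. The stems whose last vowel is 'o' (pihebok → pipihebok, zizok → pizizok) add the prefix pi-.
The other patterns: stems whose last vowel is 'e' change the last vowel to 'a'; stems whose last vowel is 'a' or 'i' change the last vowel to 'o'.
So kotbegob → pikotbegob.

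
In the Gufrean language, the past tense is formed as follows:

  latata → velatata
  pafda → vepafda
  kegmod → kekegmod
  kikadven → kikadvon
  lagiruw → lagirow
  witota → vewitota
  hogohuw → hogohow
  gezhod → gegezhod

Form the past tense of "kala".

vekala

latata and lagiruw both begin with l- yet inflect differently (velatata, lagirow), so the first letter is not what conditions the rule; the final letter is.
"kala" ends in -a. The stems ending in -a (witota → vewitota, latata → velatata, pafda → vepafda) add the prefix ve-.
The other patterns: stems ending in -d repeat the first consonant+vowel as a prefix; stems ending in -n or -w change the last vowel to 'o'.
So kala → vekala.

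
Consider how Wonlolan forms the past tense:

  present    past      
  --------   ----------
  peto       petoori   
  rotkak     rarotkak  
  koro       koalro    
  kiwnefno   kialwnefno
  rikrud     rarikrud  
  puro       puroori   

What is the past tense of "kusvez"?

koro and peto both end in -o yet inflect differently (koalro, petoori), so the final letter is not what conditions the rule; the first letter is.
"kusvez" begins with k-. The stems beginning with k- (koro → koalro, kiwnefno → kialwnefno) insert -al- after the first vowel.
The other patterns: stems beginning with p- add -ori; stems beginning with r- add the prefix ra-.
So kusvez → kualsvez.

kualsvez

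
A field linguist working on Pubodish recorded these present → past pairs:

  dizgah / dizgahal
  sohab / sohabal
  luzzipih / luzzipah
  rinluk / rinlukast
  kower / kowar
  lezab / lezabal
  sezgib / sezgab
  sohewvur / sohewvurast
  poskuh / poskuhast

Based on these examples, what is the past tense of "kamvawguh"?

kamvawguhast

poskuh and dizgah both end in -h yet inflect differently (poskuhast, dizgahal), so the final letter is not what conditions the rule; the last vowel is.
"kamvawguh" has last vowel 'u'. The stems whose last vowel is 'u' (poskuh → poskuhast, sohewvur → sohewvurast, rinluk → rinlukast) add -ast.
The other patterns: stems whose last vowel is 'a' add -al; stems whose last vowel is 'e' or 'i' change the last vowel to 'a'.
So kamvawguh → kamvawguhast.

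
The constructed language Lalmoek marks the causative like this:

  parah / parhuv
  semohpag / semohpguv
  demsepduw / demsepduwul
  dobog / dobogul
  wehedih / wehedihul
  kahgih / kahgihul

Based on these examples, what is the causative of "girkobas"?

"girkobas" has last vowel 'a'. The stems whose last vowel is 'a' (parah → parhuv, semohpag → semohpguv) delete the last vowel and add -uv.
So girkobas → girkobsuv.

girkobsuv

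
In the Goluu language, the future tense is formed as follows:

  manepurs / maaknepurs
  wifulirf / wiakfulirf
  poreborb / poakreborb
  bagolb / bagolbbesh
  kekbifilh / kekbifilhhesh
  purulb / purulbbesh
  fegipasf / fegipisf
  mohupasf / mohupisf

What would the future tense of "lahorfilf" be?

"lahorfilf" has second-to-last letter 'l'. The stems whose second-to-last letter is 'l' (bagolb → bagolbbesh, kekbifilh → kekbifilhhesh, purulb → purulbbesh) double the final consonant and add -esh.
The other patterns: stems whose second-to-last letter is 'r' insert -ak- after the first vowel; stems whose second-to-last letter is 's' change the last vowel to 'i'.
So lahorfilf → lahorfilffesh.

lahorfilffesh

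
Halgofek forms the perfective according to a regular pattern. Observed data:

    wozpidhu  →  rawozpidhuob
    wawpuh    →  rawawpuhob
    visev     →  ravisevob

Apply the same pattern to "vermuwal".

Every pair shown (wozpidhu → rawozpidhuob, wawpuh → rawawpuhob, visev → ravisevob) follows the same rule: add ra- … -ob around the stem.
So vermuwal → ravermuwalob.

ravermuwalob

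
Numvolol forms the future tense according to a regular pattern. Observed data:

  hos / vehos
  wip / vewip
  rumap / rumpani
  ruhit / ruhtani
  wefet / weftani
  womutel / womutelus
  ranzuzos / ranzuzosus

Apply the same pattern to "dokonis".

wip and rumap both end in -p yet inflect differently (vewip, rumpani), so the final letter is not what conditions the rule; the number of vowels is.
"dokonis" has 3 vowels. The stems with 3 vowels (womutel → womutelus, ranzuzos → ranzuzosus) add -us.
The other patterns: stems with 1 vowel add the prefix ve-; stems with 2 vowels delete the last vowel and add -ani.
So dokonis → dokonisus.

dokonisus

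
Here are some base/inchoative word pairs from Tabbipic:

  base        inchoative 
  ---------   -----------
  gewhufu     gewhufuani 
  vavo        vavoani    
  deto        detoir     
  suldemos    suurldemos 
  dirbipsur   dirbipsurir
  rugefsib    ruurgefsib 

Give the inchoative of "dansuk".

deto and vavo both end in -o yet inflect differently (detoir, vavoani), so the final letter is not what conditions the rule; the first letter is.
"dansuk" begins with d-. The stems beginning with d- (dirbipsur → dirbipsurir, deto → detoir) add -ir.
The other patterns: stems beginning with g- or v- add -ani; stems beginning with r- or s- insert -ur- after the first vowel.
So dansuk → dansukir.

dansukir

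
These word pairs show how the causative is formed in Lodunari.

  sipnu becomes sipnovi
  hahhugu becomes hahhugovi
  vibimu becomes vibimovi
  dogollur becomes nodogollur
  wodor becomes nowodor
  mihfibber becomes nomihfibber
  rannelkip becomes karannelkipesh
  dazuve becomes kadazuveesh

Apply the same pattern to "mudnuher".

nomudnuher

"mudnuher" ends in -r. The stems ending in -r (dogollur → nodogollur, wodor → nowodor, mihfibber → nomihfibber) add the prefix no-.
So mudnuher → nomudnuher.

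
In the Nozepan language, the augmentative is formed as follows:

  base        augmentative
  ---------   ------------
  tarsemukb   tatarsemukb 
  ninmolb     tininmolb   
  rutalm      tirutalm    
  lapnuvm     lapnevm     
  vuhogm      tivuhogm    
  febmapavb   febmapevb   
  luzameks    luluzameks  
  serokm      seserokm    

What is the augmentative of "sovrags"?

tarsemukb and febmapavb both end in -b yet inflect differently (tatarsemukb, febmapevb), so the final letter is not what conditions the rule; the second-to-last letter is.
"sovrags" has second-to-last letter 'g'. The one such stem in the data (vuhogm → tivuhogm) adds the prefix ti-, so the same rule applies.
The other patterns: stems whose second-to-last letter is 'k' repeat the first consonant+vowel as a prefix; stems whose second-to-last letter is 'v' change the last vowel to 'e'.
So sovrags → tisovrags.

tisovrags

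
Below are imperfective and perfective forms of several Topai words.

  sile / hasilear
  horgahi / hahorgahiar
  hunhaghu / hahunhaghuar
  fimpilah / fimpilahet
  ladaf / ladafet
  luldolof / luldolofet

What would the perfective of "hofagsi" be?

"hofagsi" ends in a vowel. The stems ending in a vowel (hunhaghu → hahunhaghuar, horgahi → hahorgahiar, sile → hasilear) add ha- … -ar around the stem.
The other pattern: stems ending in a consonant add -et.
So hofagsi → hahofagsiar.

hahofagsiar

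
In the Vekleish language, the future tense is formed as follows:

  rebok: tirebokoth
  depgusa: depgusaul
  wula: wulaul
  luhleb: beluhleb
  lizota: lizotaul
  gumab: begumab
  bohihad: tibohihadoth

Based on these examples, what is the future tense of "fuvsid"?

tifuvsidoth

gumab and wula both have last vowel 'a' yet inflect differently (begumab, wulaul), so the last vowel is not what conditions the rule; the final letter is.
"fuvsid" ends in -d. The one such stem in the data (bohihad → tibohihadoth) adds ti- … -oth around the stem, so the same rule applies.
So fuvsid → tifuvsidoth.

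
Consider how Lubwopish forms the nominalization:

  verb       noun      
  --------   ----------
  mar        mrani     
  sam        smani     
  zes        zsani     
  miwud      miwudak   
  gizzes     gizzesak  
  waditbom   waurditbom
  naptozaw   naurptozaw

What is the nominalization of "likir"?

likirak

zes and gizzes both end in -s yet inflect differently (zsani, gizzesak), so the final letter is not what conditions the rule; the number of vowels is.
"likir" has 2 vowels. The stems with 2 vowels (miwud → miwudak, gizzes → gizzesak) add -ak.
So likir → likirak.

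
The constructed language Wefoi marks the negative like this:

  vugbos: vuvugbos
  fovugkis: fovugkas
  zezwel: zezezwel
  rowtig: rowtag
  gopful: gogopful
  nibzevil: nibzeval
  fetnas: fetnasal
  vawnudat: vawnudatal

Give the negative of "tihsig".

"tihsig" has last vowel 'i'. The stems whose last vowel is 'i' (fovugkis → fovugkas, nibzevil → nibzeval, rowtig → rowtag) change the last vowel to 'a'.
So tihsig → tihsag.

tihsag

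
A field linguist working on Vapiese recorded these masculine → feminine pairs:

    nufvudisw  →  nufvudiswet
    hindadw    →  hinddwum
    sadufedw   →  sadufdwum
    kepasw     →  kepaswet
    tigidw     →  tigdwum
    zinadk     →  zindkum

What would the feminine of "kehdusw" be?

"kehdusw" has second-to-last letter 's'. The stems whose second-to-last letter is 's' (nufvudisw → nufvudiswet, kepasw → kepaswet) add -et.
So kehdusw → kehduswet.

kehduswet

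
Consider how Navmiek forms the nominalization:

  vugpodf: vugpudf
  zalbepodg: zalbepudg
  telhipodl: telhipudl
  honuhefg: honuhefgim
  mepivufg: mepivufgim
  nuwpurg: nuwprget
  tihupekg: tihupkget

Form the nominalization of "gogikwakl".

gogikwklet

zalbepodg and honuhefg both end in -g yet inflect differently (zalbepudg, honuhefgim), so the final letter is not what conditions the rule; the second-to-last letter is.
"gogikwakl" has second-to-last letter 'k'. The one such stem in the data (tihupekg → tihupkget) deletes the last vowel and adds -et (as does nuwpurg), so the same rule applies.
So gogikwakl → gogikwklet.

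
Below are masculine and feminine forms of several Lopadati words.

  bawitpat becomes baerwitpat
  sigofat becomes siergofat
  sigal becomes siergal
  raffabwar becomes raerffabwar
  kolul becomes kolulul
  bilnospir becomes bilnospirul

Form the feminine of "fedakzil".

sigal and kolul both end in -l yet inflect differently (siergal, kolulul), so the final letter is not what conditions the rule; the last vowel is.
"fedakzil" has last vowel 'i'. The one such stem in the data (bilnospir → bilnospirul) adds -ul, so the same rule applies.
The other pattern: stems whose last vowel is 'a' insert -er- after the first vowel.
So fedakzil → fedakzilul.

fedakzilul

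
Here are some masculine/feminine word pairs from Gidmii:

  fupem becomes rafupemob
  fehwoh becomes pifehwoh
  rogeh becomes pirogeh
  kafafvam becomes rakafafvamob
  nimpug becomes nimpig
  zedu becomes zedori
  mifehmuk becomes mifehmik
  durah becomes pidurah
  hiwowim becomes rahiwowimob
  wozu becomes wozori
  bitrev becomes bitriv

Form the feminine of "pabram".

durah and kafafvam both have last vowel 'a' yet inflect differently (pidurah, rakafafvamob), so the last vowel is not what conditions the rule; the final letter is.
"pabram" ends in -m. The stems ending in -m (kafafvam → rakafafvamob, fupem → rafupemob, hiwowim → rahiwowimob) add ra- … -ob around the stem.
So pabram → rapabramob.

rapabramob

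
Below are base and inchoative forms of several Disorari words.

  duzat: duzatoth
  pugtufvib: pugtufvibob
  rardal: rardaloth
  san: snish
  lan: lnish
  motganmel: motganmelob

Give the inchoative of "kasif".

"kasif" has 2 vowels. The stems with 2 vowels (duzat → duzatoth, rardal → rardaloth) add -oth.
The other patterns: stems with 1 vowel delete the last vowel and add -ish; stems with 3 vowels add -ob.
So kasif → kasifoth.

kasifoth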